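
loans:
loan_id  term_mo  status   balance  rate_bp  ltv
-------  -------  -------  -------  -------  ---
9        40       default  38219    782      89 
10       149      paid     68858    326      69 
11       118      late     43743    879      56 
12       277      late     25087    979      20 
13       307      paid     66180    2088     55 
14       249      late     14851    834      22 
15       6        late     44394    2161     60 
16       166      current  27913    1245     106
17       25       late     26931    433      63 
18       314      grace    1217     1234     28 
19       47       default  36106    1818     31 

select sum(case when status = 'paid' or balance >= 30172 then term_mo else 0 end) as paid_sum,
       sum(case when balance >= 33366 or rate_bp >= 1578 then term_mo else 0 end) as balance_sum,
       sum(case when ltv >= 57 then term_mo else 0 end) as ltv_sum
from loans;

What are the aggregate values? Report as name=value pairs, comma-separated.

[paid_sum: status = 'paid' or balance >= 30172]
loan_id=9: ✓ → 40
loan_id=10: ✓ → 149
loan_id=11: ✓ → 118
loan_id=12: ✗
loan_id=13: ✓ → 307
loan_id=14: ✗
loan_id=15: ✓ → 6
loan_id=16: ✗
loan_id=17: ✗
loan_id=18: ✗
loan_id=19: ✓ → 47
paid_sum = 40 + 149 + 118 + 307 + 6 + 47 = 667
—
[balance_sum: balance >= 33366 or rate_bp >= 1578]
loan_id=9: ✓ → 40
loan_id=10: ✓ → 149
loan_id=11: ✓ → 118
loan_id=12: ✗
loan_id=13: ✓ → 307
loan_id=14: ✗
loan_id=15: ✓ → 6
loan_id=16: ✗
loan_id=17: ✗
loan_id=18: ✗
loan_id=19: ✓ → 47
balance_sum = 40 + 149 + 118 + 307 + 6 + 47 = 667
—
[ltv_sum: ltv >= 57]
loan_id=9: ✓ → 40
loan_id=10: ✓ → 149
loan_id=11: ✗
loan_id=12: ✗
loan_id=13: ✗
loan_id=14: ✗
loan_id=15: ✓ → 6
loan_id=16: ✓ → 166
loan_id=17: ✓ → 25
loan_id=18: ✗
loan_id=19: ✗
ltv_sum = 40 + 149 + 6 + 166 + 25 = 386

paid_sum=667, balance_sum=667, ltv_sum=386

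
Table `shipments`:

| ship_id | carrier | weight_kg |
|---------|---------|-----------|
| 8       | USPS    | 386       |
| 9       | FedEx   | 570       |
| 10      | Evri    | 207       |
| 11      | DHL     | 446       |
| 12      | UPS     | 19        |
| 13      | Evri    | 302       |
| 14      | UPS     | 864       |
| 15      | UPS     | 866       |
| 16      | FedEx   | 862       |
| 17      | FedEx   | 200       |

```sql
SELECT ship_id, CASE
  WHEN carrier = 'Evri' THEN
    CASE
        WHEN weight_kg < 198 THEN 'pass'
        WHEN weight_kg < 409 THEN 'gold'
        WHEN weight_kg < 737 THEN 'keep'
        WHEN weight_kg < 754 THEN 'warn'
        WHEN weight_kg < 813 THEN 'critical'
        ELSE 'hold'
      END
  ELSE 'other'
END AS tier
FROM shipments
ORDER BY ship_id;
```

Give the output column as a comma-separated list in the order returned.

ship_id=8: carrier='USPS' → outer ELSE → other
ship_id=9: carrier='FedEx' → outer ELSE → other
ship_id=10: carrier='Evri' → inner[weight_kg < 409] → gold
ship_id=11: carrier='DHL' → outer ELSE → other
ship_id=12: carrier='UPS' → outer ELSE → other
ship_id=13: carrier='Evri' → inner[weight_kg < 409] → gold
ship_id=14: carrier='UPS' → outer ELSE → other
ship_id=15: carrier='UPS' → outer ELSE → other
ship_id=16: carrier='FedEx' → outer ELSE → other
ship_id=17: carrier='FedEx' → outer ELSE → other

other, other, gold, other, other, gold, other, other, other, other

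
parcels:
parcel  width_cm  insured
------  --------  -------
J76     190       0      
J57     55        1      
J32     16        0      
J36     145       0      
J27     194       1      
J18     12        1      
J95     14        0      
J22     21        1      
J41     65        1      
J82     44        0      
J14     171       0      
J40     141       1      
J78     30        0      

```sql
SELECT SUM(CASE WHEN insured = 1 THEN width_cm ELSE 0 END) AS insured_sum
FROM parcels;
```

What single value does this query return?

488

parcel=J76: ✗
parcel=J57: ✓ → 55
parcel=J32: ✗
parcel=J36: ✗
parcel=J27: ✓ → 194
parcel=J18: ✓ → 12
parcel=J95: ✗
parcel=J22: ✓ → 21
parcel=J41: ✓ → 65
parcel=J82: ✗
parcel=J14: ✗
parcel=J40: ✓ → 141
parcel=J78: ✗
insured_sum = 55 + 194 + 12 + 21 + 65 + 141 = 488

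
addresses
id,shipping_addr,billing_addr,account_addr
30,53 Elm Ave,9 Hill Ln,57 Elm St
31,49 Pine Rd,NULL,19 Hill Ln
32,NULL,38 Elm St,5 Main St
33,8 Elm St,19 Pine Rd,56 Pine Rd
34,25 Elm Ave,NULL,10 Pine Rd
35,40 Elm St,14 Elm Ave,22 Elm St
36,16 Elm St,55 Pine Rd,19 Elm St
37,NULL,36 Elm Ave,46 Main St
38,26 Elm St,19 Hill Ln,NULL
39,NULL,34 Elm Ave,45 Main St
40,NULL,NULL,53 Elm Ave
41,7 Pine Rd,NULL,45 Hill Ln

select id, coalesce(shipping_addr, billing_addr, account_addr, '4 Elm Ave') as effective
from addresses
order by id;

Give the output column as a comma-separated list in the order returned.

53 Elm Ave, 49 Pine Rd, 38 Elm St, 8 Elm St, 25 Elm Ave, 40 Elm St, 16 Elm St, 36 Elm Ave, 26 Elm St, 34 Elm Ave, 53 Elm Ave, 7 Pine Rd

id=30: shipping_addr=53 Elm Ave → 53 Elm Ave
id=31: shipping_addr=49 Pine Rd → 49 Pine Rd
id=32: shipping_addr=NULL, billing_addr=38 Elm St → 38 Elm St
id=33: shipping_addr=8 Elm St → 8 Elm St
id=34: shipping_addr=25 Elm Ave → 25 Elm Ave
id=35: shipping_addr=40 Elm St → 40 Elm St
id=36: shipping_addr=16 Elm St → 16 Elm St
id=37: shipping_addr=NULL, billing_addr=36 Elm Ave → 36 Elm Ave
id=38: shipping_addr=26 Elm St → 26 Elm St
id=39: shipping_addr=NULL, billing_addr=34 Elm Ave → 34 Elm Ave
id=40: shipping_addr=NULL, billing_addr=NULL, account_addr=53 Elm Ave → 53 Elm Ave
id=41: shipping_addr=7 Pine Rd → 7 Pine Rd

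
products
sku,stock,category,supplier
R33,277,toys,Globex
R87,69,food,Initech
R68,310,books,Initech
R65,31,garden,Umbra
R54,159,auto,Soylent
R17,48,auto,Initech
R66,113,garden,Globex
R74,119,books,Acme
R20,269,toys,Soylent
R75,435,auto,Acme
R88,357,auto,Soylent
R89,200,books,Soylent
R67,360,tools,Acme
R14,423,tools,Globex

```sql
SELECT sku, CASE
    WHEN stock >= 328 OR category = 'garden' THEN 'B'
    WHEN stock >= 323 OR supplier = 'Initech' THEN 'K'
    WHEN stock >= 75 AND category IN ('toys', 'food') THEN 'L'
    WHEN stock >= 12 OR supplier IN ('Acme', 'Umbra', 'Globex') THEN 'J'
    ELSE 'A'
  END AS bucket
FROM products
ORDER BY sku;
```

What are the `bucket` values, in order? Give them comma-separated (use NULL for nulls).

sku=R14: stock >= 328 OR category = 'garden' → B
sku=R17: stock >= 323 OR supplier = 'Initech' → K
sku=R20: stock >= 75 AND category IN ('toys', 'food') → L
sku=R33: stock >= 75 AND category IN ('toys', 'food') → L
sku=R54: stock >= 12 OR supplier IN ('Acme', 'Umbra', 'Globex') → J
sku=R65: stock >= 328 OR category = 'garden' → B
sku=R66: stock >= 328 OR category = 'garden' → B
sku=R67: stock >= 328 OR category = 'garden' → B
sku=R68: stock >= 323 OR supplier = 'Initech' → K
sku=R74: stock >= 12 OR supplier IN ('Acme', 'Umbra', 'Globex') → J
sku=R75: stock >= 328 OR category = 'garden' → B
sku=R87: stock >= 323 OR supplier = 'Initech' → K
sku=R88: stock >= 328 OR category = 'garden' → B
sku=R89: stock >= 12 OR supplier IN ('Acme', 'Umbra', 'Globex') → J

B, K, L, L, J, B, B, B, K, J, B, K, B, J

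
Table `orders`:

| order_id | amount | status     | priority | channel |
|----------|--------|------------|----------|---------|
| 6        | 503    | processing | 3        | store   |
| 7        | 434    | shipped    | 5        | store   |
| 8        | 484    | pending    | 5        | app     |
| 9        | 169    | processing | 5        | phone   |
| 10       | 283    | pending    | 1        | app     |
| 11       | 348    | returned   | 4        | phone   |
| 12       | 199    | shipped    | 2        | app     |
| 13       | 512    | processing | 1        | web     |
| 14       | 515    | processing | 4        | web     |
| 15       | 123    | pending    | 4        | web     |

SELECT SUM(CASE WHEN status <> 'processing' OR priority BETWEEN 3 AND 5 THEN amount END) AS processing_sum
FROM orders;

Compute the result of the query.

order_id=6: ✓ → 503
order_id=7: ✓ → 434
order_id=8: ✓ → 484
order_id=9: ✓ → 169
order_id=10: ✓ → 283
order_id=11: ✓ → 348
order_id=12: ✓ → 199
order_id=13: ✗
order_id=14: ✓ → 515
order_id=15: ✓ → 123
processing_sum = 503 + 434 + 484 + 169 + 283 + 348 + 199 + 515 + 123 = 3058

3058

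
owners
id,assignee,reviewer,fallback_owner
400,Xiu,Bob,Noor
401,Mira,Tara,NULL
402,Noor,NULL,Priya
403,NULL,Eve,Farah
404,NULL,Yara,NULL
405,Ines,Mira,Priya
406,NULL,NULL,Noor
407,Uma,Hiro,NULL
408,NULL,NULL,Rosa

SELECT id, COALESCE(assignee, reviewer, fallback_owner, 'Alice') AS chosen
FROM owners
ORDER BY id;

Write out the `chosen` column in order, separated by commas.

Xiu, Mira, Noor, Eve, Yara, Ines, Noor, Uma, Rosa

id=400: assignee=Xiu → Xiu
id=401: assignee=Mira → Mira
id=402: assignee=Noor → Noor
id=403: assignee=NULL, reviewer=Eve → Eve
id=404: assignee=NULL, reviewer=Yara → Yara
id=405: assignee=Ines → Ines
id=406: assignee=NULL, reviewer=NULL, fallback_owner=Noor → Noor
id=407: assignee=Uma → Uma
id=408: assignee=NULL, reviewer=NULL, fallback_owner=Rosa → Rosa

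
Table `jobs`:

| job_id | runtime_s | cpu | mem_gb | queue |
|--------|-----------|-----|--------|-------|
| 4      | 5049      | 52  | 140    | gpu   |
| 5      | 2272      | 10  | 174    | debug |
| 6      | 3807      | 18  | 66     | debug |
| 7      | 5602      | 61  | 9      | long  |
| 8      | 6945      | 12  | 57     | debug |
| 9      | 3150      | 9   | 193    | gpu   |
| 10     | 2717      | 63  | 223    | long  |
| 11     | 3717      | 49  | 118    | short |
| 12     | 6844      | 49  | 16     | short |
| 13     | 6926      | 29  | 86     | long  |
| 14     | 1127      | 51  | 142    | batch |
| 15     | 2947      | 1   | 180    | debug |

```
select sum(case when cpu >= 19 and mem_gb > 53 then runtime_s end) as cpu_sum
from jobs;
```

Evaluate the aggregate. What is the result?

19536

job_id=4: ✓ → 5049
job_id=5: ✗
job_id=6: ✗
job_id=7: ✗
job_id=8: ✗
job_id=9: ✗
job_id=10: ✓ → 2717
job_id=11: ✓ → 3717
job_id=12: ✗
job_id=13: ✓ → 6926
job_id=14: ✓ → 1127
job_id=15: ✗
cpu_sum = 5049 + 2717 + 3717 + 6926 + 1127 = 19536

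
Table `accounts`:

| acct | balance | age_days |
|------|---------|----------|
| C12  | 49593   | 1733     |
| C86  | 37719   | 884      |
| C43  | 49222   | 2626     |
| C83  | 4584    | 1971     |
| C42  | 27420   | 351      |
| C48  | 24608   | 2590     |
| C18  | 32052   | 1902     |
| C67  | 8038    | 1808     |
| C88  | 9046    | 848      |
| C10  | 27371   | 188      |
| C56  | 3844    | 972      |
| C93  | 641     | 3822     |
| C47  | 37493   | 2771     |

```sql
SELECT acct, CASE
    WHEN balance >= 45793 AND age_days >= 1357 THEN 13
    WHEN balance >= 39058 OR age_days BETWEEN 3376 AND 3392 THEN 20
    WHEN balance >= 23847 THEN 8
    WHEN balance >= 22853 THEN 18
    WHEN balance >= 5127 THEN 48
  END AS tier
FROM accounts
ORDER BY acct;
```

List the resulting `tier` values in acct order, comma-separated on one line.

acct=C10: balance >= 23847 → 8
acct=C12: balance >= 45793 AND age_days >= 1357 → 13
acct=C18: balance >= 23847 → 8
acct=C42: balance >= 23847 → 8
acct=C43: balance >= 45793 AND age_days >= 1357 → 13
acct=C47: balance >= 23847 → 8
acct=C48: balance >= 23847 → 8
acct=C56: (no match → NULL) → NULL
acct=C67: balance >= 5127 → 48
acct=C83: (no match → NULL) → NULL
acct=C86: balance >= 23847 → 8
acct=C88: balance >= 5127 → 48
acct=C93: (no match → NULL) → NULL

8, 13, 8, 8, 13, 8, 8, NULL, 48, NULL, 8, 48, NULL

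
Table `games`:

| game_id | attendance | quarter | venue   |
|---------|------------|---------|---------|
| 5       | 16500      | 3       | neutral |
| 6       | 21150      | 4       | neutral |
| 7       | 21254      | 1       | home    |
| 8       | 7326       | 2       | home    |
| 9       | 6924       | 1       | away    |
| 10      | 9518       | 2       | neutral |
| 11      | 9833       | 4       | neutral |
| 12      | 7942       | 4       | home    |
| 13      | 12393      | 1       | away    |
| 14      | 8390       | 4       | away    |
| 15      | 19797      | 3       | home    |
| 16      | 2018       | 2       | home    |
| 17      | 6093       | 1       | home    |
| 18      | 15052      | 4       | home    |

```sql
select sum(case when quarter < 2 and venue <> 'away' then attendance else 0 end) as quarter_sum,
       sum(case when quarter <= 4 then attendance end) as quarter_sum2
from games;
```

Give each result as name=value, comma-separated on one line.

quarter_sum=27347, quarter_sum2=164190

[quarter_sum: quarter < 2 and venue <> 'away']
game_id=5: ✗
game_id=6: ✗
game_id=7: ✓ → 21254
game_id=8: ✗
game_id=9: ✗
game_id=10: ✗
game_id=11: ✗
game_id=12: ✗
game_id=13: ✗
game_id=14: ✗
game_id=15: ✗
game_id=16: ✗
game_id=17: ✓ → 6093
game_id=18: ✗
quarter_sum = 21254 + 6093 = 27347
—
[quarter_sum2: quarter <= 4]
game_id=5: ✓ → 16500
game_id=6: ✓ → 21150
game_id=7: ✓ → 21254
game_id=8: ✓ → 7326
game_id=9: ✓ → 6924
game_id=10: ✓ → 9518
game_id=11: ✓ → 9833
game_id=12: ✓ → 7942
game_id=13: ✓ → 12393
game_id=14: ✓ → 8390
game_id=15: ✓ → 19797
game_id=16: ✓ → 2018
game_id=17: ✓ → 6093
game_id=18: ✓ → 15052
quarter_sum2 = 16500 + 21150 + 21254 + 7326 + 6924 + 9518 + 9833 + 7942 + 12393 + 8390 + 19797 + 2018 + 6093 + 15052 = 164190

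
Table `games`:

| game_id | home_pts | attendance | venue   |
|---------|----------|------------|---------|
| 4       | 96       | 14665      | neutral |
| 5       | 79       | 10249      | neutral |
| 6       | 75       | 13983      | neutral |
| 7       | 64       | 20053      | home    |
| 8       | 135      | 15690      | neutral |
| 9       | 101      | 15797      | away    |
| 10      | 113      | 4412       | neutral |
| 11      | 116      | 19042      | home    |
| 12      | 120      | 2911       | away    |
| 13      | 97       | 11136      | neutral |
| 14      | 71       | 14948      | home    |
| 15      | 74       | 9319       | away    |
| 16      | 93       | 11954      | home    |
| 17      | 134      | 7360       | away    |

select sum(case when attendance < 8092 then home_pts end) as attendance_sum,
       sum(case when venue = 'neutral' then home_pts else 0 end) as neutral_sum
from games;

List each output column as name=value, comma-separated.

attendance_sum=367, neutral_sum=595

[attendance_sum: attendance < 8092]
game_id=4: ✗
game_id=5: ✗
game_id=6: ✗
game_id=7: ✗
game_id=8: ✗
game_id=9: ✗
game_id=10: ✓ → 113
game_id=11: ✗
game_id=12: ✓ → 120
game_id=13: ✗
game_id=14: ✗
game_id=15: ✗
game_id=16: ✗
game_id=17: ✓ → 134
attendance_sum = 113 + 120 + 134 = 367
—
[neutral_sum: venue = 'neutral']
game_id=4: ✓ → 96
game_id=5: ✓ → 79
game_id=6: ✓ → 75
game_id=7: ✗
game_id=8: ✓ → 135
game_id=9: ✗
game_id=10: ✓ → 113
game_id=11: ✗
game_id=12: ✗
game_id=13: ✓ → 97
game_id=14: ✗
game_id=15: ✗
game_id=16: ✗
game_id=17: ✗
neutral_sum = 96 + 79 + 75 + 135 + 113 + 97 = 595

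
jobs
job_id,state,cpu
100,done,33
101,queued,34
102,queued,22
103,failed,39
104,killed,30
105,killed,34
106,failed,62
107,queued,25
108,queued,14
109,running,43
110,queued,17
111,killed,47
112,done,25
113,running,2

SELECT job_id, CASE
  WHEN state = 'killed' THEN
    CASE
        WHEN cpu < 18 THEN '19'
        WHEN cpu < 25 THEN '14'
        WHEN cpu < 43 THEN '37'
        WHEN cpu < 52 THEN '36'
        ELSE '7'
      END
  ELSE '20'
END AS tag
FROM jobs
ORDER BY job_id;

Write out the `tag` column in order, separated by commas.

job_id=100: state='done' → outer ELSE → 20
job_id=101: state='queued' → outer ELSE → 20
job_id=102: state='queued' → outer ELSE → 20
job_id=103: state='failed' → outer ELSE → 20
job_id=104: state='killed' → inner[cpu < 43] → 37
job_id=105: state='killed' → inner[cpu < 43] → 37
job_id=106: state='failed' → outer ELSE → 20
job_id=107: state='queued' → outer ELSE → 20
job_id=108: state='queued' → outer ELSE → 20
job_id=109: state='running' → outer ELSE → 20
job_id=110: state='queued' → outer ELSE → 20
job_id=111: state='killed' → inner[cpu < 52] → 36
job_id=112: state='done' → outer ELSE → 20
job_id=113: state='running' → outer ELSE → 20

20, 20, 20, 20, 37, 37, 20, 20, 20, 20, 20, 36, 20, 20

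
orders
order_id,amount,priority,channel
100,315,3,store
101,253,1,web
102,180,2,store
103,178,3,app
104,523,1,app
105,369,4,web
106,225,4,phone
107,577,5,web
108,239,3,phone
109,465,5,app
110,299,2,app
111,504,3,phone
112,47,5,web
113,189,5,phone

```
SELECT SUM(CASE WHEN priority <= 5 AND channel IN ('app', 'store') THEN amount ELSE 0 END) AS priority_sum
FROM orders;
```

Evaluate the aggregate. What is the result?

1960

order_id=100: ✓ → 315
order_id=101: ✗
order_id=102: ✓ → 180
order_id=103: ✓ → 178
order_id=104: ✓ → 523
order_id=105: ✗
order_id=106: ✗
order_id=107: ✗
order_id=108: ✗
order_id=109: ✓ → 465
order_id=110: ✓ → 299
order_id=111: ✗
order_id=112: ✗
order_id=113: ✗
priority_sum = 315 + 180 + 178 + 523 + 465 + 299 = 1960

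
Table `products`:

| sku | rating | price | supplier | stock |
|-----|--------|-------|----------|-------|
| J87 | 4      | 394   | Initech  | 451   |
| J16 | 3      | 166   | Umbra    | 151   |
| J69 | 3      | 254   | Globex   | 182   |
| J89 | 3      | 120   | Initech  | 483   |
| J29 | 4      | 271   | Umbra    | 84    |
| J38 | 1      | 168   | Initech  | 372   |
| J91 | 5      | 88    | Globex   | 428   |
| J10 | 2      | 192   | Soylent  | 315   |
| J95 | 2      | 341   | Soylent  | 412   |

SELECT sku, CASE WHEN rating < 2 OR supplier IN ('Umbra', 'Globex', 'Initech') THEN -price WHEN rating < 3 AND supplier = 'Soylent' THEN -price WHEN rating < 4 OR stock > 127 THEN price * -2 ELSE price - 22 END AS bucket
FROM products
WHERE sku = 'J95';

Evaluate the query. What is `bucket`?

-341

sku = J95: rating=2, price=341, supplier=Soylent, stock=412.
rating < 2 OR supplier IN ('Umbra', 'Globex', 'Initech') → false
rating < 3 AND supplier = 'Soylent' → true → -341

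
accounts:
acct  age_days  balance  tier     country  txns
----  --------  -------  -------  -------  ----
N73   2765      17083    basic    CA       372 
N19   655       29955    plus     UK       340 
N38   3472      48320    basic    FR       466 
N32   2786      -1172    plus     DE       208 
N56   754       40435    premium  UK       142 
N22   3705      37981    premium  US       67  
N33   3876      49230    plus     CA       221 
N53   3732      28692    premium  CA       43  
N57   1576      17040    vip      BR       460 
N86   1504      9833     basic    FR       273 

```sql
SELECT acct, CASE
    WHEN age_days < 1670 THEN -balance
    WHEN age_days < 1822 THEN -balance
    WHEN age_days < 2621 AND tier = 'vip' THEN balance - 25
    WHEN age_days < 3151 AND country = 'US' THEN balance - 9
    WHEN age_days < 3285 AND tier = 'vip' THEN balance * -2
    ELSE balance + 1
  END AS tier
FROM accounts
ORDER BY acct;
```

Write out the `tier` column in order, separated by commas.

acct=N19: age_days < 1670 → -29955
acct=N22: ELSE → 37982
acct=N32: ELSE → -1171
acct=N33: ELSE → 49231
acct=N38: ELSE → 48321
acct=N53: ELSE → 28693
acct=N56: age_days < 1670 → -40435
acct=N57: age_days < 1670 → -17040
acct=N73: ELSE → 17084
acct=N86: age_days < 1670 → -9833

-29955, 37982, -1171, 49231, 48321, 28693, -40435, -17040, 17084, -9833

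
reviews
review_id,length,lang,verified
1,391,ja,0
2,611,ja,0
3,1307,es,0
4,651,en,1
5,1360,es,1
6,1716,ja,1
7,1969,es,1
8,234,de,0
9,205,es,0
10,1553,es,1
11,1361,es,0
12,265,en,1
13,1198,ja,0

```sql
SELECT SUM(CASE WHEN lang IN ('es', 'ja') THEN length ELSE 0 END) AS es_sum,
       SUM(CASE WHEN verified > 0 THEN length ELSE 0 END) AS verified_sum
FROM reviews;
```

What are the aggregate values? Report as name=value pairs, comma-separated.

[es_sum: lang IN ('es', 'ja')]
review_id=1: ✓ → 391
review_id=2: ✓ → 611
review_id=3: ✓ → 1307
review_id=4: ✗
review_id=5: ✓ → 1360
review_id=6: ✓ → 1716
review_id=7: ✓ → 1969
review_id=8: ✗
review_id=9: ✓ → 205
review_id=10: ✓ → 1553
review_id=11: ✓ → 1361
review_id=12: ✗
review_id=13: ✓ → 1198
es_sum = 391 + 611 + 1307 + 1360 + 1716 + 1969 + 205 + 1553 + 1361 + 1198 = 11671
—
[verified_sum: verified > 0]
review_id=1: ✗
review_id=2: ✗
review_id=3: ✗
review_id=4: ✓ → 651
review_id=5: ✓ → 1360
review_id=6: ✓ → 1716
review_id=7: ✓ → 1969
review_id=8: ✗
review_id=9: ✗
review_id=10: ✓ → 1553
review_id=11: ✗
review_id=12: ✓ → 265
review_id=13: ✗
verified_sum = 651 + 1360 + 1716 + 1969 + 1553 + 265 = 7514

es_sum=11671, verified_sum=7514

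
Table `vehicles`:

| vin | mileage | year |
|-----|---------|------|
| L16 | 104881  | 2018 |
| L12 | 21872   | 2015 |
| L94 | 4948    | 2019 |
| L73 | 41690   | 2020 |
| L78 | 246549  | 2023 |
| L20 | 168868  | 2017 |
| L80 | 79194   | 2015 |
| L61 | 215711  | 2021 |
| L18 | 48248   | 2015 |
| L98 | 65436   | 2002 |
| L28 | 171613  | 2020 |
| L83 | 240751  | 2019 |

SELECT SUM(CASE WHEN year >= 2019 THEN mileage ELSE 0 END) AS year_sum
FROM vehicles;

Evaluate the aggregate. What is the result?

vin=L16: ✗
vin=L12: ✗
vin=L94: ✓ → 4948
vin=L73: ✓ → 41690
vin=L78: ✓ → 246549
vin=L20: ✗
vin=L80: ✗
vin=L61: ✓ → 215711
vin=L18: ✗
vin=L98: ✗
vin=L28: ✓ → 171613
vin=L83: ✓ → 240751
year_sum = 4948 + 41690 + 246549 + 215711 + 171613 + 240751 = 921262

921262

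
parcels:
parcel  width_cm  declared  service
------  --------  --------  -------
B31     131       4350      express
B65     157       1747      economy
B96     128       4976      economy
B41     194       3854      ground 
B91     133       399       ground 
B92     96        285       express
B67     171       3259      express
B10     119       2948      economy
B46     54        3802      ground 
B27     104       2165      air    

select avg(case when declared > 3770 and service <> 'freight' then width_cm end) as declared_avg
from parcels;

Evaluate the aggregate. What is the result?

126.75

parcel=B31: ✓ → 131
parcel=B65: ✗
parcel=B96: ✓ → 128
parcel=B41: ✓ → 194
parcel=B91: ✗
parcel=B92: ✗
parcel=B67: ✗
parcel=B10: ✗
parcel=B46: ✓ → 54
parcel=B27: ✗
declared_avg = (131 + 128 + 194 + 54) / 4 = 126.75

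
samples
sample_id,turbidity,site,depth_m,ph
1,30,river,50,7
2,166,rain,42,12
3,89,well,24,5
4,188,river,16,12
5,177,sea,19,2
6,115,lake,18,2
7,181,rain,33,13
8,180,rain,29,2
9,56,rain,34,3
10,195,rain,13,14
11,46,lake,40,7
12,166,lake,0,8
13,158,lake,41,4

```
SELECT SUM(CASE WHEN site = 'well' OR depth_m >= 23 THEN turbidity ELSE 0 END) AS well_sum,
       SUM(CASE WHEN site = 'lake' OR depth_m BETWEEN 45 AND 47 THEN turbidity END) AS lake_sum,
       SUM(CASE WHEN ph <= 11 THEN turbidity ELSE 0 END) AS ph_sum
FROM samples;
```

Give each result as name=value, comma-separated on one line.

well_sum=906, lake_sum=485, ph_sum=1017

[well_sum: site = 'well' OR depth_m >= 23]
sample_id=1: ✓ → 30
sample_id=2: ✓ → 166
sample_id=3: ✓ → 89
sample_id=4: ✗
sample_id=5: ✗
sample_id=6: ✗
sample_id=7: ✓ → 181
sample_id=8: ✓ → 180
sample_id=9: ✓ → 56
sample_id=10: ✗
sample_id=11: ✓ → 46
sample_id=12: ✗
sample_id=13: ✓ → 158
well_sum = 30 + 166 + 89 + 181 + 180 + 56 + 46 + 158 = 906
—
[lake_sum: site = 'lake' OR depth_m BETWEEN 45 AND 47]
sample_id=1: ✗
sample_id=2: ✗
sample_id=3: ✗
sample_id=4: ✗
sample_id=5: ✗
sample_id=6: ✓ → 115
sample_id=7: ✗
sample_id=8: ✗
sample_id=9: ✗
sample_id=10: ✗
sample_id=11: ✓ → 46
sample_id=12: ✓ → 166
sample_id=13: ✓ → 158
lake_sum = 115 + 46 + 166 + 158 = 485
—
[ph_sum: ph <= 11]
sample_id=1: ✓ → 30
sample_id=2: ✗
sample_id=3: ✓ → 89
sample_id=4: ✗
sample_id=5: ✓ → 177
sample_id=6: ✓ → 115
sample_id=7: ✗
sample_id=8: ✓ → 180
sample_id=9: ✓ → 56
sample_id=10: ✗
sample_id=11: ✓ → 46
sample_id=12: ✓ → 166
sample_id=13: ✓ → 158
ph_sum = 30 + 89 + 177 + 115 + 180 + 56 + 46 + 166 + 158 = 1017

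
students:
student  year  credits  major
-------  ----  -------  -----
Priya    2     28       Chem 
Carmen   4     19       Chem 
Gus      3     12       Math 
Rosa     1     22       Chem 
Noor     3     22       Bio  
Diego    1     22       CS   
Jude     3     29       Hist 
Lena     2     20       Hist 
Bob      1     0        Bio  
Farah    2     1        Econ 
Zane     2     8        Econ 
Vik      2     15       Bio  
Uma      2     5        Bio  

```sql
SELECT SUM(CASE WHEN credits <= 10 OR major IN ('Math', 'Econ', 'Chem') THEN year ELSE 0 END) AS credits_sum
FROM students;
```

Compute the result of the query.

17

student=Priya: ✓ → 2
student=Carmen: ✓ → 4
student=Gus: ✓ → 3
student=Rosa: ✓ → 1
student=Noor: ✗
student=Diego: ✗
student=Jude: ✗
student=Lena: ✗
student=Bob: ✓ → 1
student=Farah: ✓ → 2
student=Zane: ✓ → 2
student=Vik: ✗
student=Uma: ✓ → 2
credits_sum = 2 + 4 + 3 + 1 + 1 + 2 + 2 + 2 = 17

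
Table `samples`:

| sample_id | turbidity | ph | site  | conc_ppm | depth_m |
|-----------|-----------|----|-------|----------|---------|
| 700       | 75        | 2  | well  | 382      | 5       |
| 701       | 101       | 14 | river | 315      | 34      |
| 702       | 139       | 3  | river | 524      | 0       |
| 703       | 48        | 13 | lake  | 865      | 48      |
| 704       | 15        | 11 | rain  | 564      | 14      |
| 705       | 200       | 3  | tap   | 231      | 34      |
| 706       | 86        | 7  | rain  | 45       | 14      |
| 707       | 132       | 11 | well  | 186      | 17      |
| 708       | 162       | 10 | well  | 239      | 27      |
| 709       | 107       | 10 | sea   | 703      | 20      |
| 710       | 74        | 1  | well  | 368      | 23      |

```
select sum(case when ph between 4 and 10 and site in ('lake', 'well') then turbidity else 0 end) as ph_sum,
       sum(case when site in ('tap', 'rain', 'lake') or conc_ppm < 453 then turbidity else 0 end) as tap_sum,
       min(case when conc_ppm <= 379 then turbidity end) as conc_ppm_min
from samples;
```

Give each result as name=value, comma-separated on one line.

ph_sum=162, tap_sum=893, conc_ppm_min=74

[ph_sum: ph between 4 and 10 and site in ('lake', 'well')]
sample_id=700: ✗
sample_id=701: ✗
sample_id=702: ✗
sample_id=703: ✗
sample_id=704: ✗
sample_id=705: ✗
sample_id=706: ✗
sample_id=707: ✗
sample_id=708: ✓ → 162
sample_id=709: ✗
sample_id=710: ✗
ph_sum = 162
—
[tap_sum: site in ('tap', 'rain', 'lake') or conc_ppm < 453]
sample_id=700: ✓ → 75
sample_id=701: ✓ → 101
sample_id=702: ✗
sample_id=703: ✓ → 48
sample_id=704: ✓ → 15
sample_id=705: ✓ → 200
sample_id=706: ✓ → 86
sample_id=707: ✓ → 132
sample_id=708: ✓ → 162
sample_id=709: ✗
sample_id=710: ✓ → 74
tap_sum = 75 + 101 + 48 + 15 + 200 + 86 + 132 + 162 + 74 = 893
—
[conc_ppm_min: conc_ppm <= 379]
sample_id=700: ✗
sample_id=701: ✓ → 101
sample_id=702: ✗
sample_id=703: ✗
sample_id=704: ✗
sample_id=705: ✓ → 200
sample_id=706: ✓ → 86
sample_id=707: ✓ → 132
sample_id=708: ✓ → 162
sample_id=709: ✗
sample_id=710: ✓ → 74
conc_ppm_min = MIN(101, 200, 86, 132, 162, 74) = 74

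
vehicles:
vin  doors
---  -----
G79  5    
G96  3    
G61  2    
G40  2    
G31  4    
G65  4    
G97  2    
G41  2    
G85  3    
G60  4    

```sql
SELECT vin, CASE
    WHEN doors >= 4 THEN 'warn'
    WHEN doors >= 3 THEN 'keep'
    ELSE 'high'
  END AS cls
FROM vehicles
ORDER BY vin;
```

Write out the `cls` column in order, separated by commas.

vin=G31: doors >= 4 → warn
vin=G40: ELSE → high
vin=G41: ELSE → high
vin=G60: doors >= 4 → warn
vin=G61: ELSE → high
vin=G65: doors >= 4 → warn
vin=G79: doors >= 4 → warn
vin=G85: doors >= 3 → keep
vin=G96: doors >= 3 → keep
vin=G97: ELSE → high

warn, high, high, warn, high, warn, warn, keep, keep, high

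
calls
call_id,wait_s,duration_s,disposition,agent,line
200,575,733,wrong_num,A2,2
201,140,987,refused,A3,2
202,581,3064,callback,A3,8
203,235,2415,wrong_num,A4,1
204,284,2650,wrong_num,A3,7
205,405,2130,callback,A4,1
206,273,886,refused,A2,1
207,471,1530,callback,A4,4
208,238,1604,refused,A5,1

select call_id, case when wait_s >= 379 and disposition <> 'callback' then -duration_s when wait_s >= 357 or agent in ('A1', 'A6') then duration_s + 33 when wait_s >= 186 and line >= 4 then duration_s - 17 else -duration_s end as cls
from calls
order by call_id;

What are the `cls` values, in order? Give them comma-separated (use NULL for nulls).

call_id=200: wait_s >= 379 and disposition <> 'callback' → -733
call_id=201: ELSE → -987
call_id=202: wait_s >= 357 or agent in ('A1', 'A6') → 3097
call_id=203: ELSE → -2415
call_id=204: wait_s >= 186 and line >= 4 → 2633
call_id=205: wait_s >= 357 or agent in ('A1', 'A6') → 2163
call_id=206: ELSE → -886
call_id=207: wait_s >= 357 or agent in ('A1', 'A6') → 1563
call_id=208: ELSE → -1604

-733, -987, 3097, -2415, 2633, 2163, -886, 1563, -1604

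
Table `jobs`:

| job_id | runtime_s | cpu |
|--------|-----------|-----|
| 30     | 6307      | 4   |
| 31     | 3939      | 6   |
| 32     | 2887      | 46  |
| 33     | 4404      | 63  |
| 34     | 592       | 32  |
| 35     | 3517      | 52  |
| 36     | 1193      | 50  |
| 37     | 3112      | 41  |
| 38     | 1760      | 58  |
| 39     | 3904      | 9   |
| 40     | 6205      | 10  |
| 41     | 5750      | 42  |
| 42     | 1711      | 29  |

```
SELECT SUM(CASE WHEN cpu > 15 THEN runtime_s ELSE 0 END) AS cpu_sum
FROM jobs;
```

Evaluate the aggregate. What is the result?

24926

job_id=30: ✗
job_id=31: ✗
job_id=32: ✓ → 2887
job_id=33: ✓ → 4404
job_id=34: ✓ → 592
job_id=35: ✓ → 3517
job_id=36: ✓ → 1193
job_id=37: ✓ → 3112
job_id=38: ✓ → 1760
job_id=39: ✗
job_id=40: ✗
job_id=41: ✓ → 5750
job_id=42: ✓ → 1711
cpu_sum = 2887 + 4404 + 592 + 3517 + 1193 + 3112 + 1760 + 5750 + 1711 = 24926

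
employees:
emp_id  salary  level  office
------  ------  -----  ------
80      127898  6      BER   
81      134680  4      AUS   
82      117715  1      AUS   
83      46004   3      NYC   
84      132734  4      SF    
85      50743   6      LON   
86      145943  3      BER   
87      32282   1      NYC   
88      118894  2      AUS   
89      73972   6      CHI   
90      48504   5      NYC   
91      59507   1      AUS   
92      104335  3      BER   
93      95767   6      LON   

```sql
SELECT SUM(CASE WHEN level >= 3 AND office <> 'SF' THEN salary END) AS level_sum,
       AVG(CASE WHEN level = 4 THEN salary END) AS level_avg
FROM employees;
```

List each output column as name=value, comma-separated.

level_sum=827846, level_avg=133707

[level_sum: level >= 3 AND office <> 'SF']
emp_id=80: ✓ → 127898
emp_id=81: ✓ → 134680
emp_id=82: ✗
emp_id=83: ✓ → 46004
emp_id=84: ✗
emp_id=85: ✓ → 50743
emp_id=86: ✓ → 145943
emp_id=87: ✗
emp_id=88: ✗
emp_id=89: ✓ → 73972
emp_id=90: ✓ → 48504
emp_id=91: ✗
emp_id=92: ✓ → 104335
emp_id=93: ✓ → 95767
level_sum = 127898 + 134680 + 46004 + 50743 + 145943 + 73972 + 48504 + 104335 + 95767 = 827846
—
[level_avg: level = 4]
emp_id=80: ✗
emp_id=81: ✓ → 134680
emp_id=82: ✗
emp_id=83: ✗
emp_id=84: ✓ → 132734
emp_id=85: ✗
emp_id=86: ✗
emp_id=87: ✗
emp_id=88: ✗
emp_id=89: ✗
emp_id=90: ✗
emp_id=91: ✗
emp_id=92: ✗
emp_id=93: ✗
level_avg = (134680 + 132734) / 2 = 133707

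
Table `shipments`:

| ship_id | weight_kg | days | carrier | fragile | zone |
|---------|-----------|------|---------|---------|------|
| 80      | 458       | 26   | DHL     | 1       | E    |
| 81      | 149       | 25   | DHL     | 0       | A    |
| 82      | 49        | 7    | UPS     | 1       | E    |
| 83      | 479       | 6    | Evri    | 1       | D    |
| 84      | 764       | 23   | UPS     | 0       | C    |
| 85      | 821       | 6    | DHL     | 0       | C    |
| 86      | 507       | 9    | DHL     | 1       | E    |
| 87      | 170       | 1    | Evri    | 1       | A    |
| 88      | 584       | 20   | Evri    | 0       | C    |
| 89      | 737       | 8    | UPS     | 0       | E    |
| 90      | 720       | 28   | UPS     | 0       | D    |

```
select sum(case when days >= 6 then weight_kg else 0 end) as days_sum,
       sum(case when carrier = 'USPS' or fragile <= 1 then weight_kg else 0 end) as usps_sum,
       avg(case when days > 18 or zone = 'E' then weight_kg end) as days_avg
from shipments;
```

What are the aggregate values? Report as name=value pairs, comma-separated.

[days_sum: days >= 6]
ship_id=80: ✓ → 458
ship_id=81: ✓ → 149
ship_id=82: ✓ → 49
ship_id=83: ✓ → 479
ship_id=84: ✓ → 764
ship_id=85: ✓ → 821
ship_id=86: ✓ → 507
ship_id=87: ✗
ship_id=88: ✓ → 584
ship_id=89: ✓ → 737
ship_id=90: ✓ → 720
days_sum = 458 + 149 + 49 + 479 + 764 + 821 + 507 + 584 + 737 + 720 = 5268
—
[usps_sum: carrier = 'USPS' or fragile <= 1]
ship_id=80: ✓ → 458
ship_id=81: ✓ → 149
ship_id=82: ✓ → 49
ship_id=83: ✓ → 479
ship_id=84: ✓ → 764
ship_id=85: ✓ → 821
ship_id=86: ✓ → 507
ship_id=87: ✓ → 170
ship_id=88: ✓ → 584
ship_id=89: ✓ → 737
ship_id=90: ✓ → 720
usps_sum = 458 + 149 + 49 + 479 + 764 + 821 + 507 + 170 + 584 + 737 + 720 = 5438
—
[days_avg: days > 18 or zone = 'E']
ship_id=80: ✓ → 458
ship_id=81: ✓ → 149
ship_id=82: ✓ → 49
ship_id=83: ✗
ship_id=84: ✓ → 764
ship_id=85: ✗
ship_id=86: ✓ → 507
ship_id=87: ✗
ship_id=88: ✓ → 584
ship_id=89: ✓ → 737
ship_id=90: ✓ → 720
days_avg = (458 + 149 + 49 + 764 + 507 + 584 + 737 + 720) / 8 = 496

days_sum=5268, usps_sum=5438, days_avg=496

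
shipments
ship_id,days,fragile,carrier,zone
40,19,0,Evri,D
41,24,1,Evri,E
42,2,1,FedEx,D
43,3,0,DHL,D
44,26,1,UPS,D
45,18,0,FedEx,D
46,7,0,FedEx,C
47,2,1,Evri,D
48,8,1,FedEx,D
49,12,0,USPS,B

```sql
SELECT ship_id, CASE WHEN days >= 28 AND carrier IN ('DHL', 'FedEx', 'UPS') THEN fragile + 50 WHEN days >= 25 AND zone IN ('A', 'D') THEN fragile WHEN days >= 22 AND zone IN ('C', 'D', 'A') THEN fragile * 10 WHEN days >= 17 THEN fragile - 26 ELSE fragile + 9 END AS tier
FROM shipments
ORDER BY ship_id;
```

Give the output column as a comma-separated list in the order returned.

-26, -25, 10, 9, 1, -26, 9, 10, 10, 9

ship_id=40: days >= 17 → -26
ship_id=41: days >= 17 → -25
ship_id=42: ELSE → 10
ship_id=43: ELSE → 9
ship_id=44: days >= 25 AND zone IN ('A', 'D') → 1
ship_id=45: days >= 17 → -26
ship_id=46: ELSE → 9
ship_id=47: ELSE → 10
ship_id=48: ELSE → 10
ship_id=49: ELSE → 9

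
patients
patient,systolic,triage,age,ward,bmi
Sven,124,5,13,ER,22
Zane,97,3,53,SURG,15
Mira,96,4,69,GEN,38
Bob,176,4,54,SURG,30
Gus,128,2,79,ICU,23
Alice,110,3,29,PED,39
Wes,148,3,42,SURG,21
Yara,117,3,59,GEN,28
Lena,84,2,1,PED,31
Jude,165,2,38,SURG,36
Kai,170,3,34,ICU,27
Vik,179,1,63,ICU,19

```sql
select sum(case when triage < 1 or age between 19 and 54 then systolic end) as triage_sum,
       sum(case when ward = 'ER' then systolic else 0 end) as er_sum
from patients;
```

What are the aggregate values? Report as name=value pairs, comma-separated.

triage_sum=866, er_sum=124

[triage_sum: triage < 1 or age between 19 and 54]
patient=Sven: ✗
patient=Zane: ✓ → 97
patient=Mira: ✗
patient=Bob: ✓ → 176
patient=Gus: ✗
patient=Alice: ✓ → 110
patient=Wes: ✓ → 148
patient=Yara: ✗
patient=Lena: ✗
patient=Jude: ✓ → 165
patient=Kai: ✓ → 170
patient=Vik: ✗
triage_sum = 97 + 176 + 110 + 148 + 165 + 170 = 866
—
[er_sum: ward = 'ER']
patient=Sven: ✓ → 124
patient=Zane: ✗
patient=Mira: ✗
patient=Bob: ✗
patient=Gus: ✗
patient=Alice: ✗
patient=Wes: ✗
patient=Yara: ✗
patient=Lena: ✗
patient=Jude: ✗
patient=Kai: ✗
patient=Vik: ✗
er_sum = 124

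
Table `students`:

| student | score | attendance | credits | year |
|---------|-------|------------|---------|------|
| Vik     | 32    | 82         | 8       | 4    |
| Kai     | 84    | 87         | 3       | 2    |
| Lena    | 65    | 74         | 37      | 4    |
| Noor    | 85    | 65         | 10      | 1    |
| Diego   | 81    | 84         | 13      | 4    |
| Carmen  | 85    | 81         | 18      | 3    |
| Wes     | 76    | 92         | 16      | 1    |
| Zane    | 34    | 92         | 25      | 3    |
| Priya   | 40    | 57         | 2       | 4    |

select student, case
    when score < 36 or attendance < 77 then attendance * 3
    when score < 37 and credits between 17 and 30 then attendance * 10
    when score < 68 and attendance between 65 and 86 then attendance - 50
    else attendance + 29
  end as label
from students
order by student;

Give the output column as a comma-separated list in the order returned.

student=Carmen: ELSE → 110
student=Diego: ELSE → 113
student=Kai: ELSE → 116
student=Lena: score < 36 or attendance < 77 → 222
student=Noor: score < 36 or attendance < 77 → 195
student=Priya: score < 36 or attendance < 77 → 171
student=Vik: score < 36 or attendance < 77 → 246
student=Wes: ELSE → 121
student=Zane: score < 36 or attendance < 77 → 276

110, 113, 116, 222, 195, 171, 246, 121, 276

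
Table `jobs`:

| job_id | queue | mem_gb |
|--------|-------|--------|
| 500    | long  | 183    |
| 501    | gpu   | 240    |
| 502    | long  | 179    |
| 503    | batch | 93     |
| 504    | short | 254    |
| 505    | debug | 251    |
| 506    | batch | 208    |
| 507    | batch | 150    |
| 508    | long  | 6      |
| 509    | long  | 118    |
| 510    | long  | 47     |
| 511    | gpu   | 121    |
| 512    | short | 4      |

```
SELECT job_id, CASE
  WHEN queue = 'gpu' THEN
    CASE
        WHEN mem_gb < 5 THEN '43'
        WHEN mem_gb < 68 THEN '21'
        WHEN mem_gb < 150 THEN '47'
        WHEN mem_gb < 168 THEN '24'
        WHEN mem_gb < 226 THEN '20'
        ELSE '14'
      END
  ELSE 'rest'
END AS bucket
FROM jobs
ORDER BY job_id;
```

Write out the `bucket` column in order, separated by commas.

rest, 14, rest, rest, rest, rest, rest, rest, rest, rest, rest, 47, rest

job_id=500: queue='long' → outer ELSE → rest
job_id=501: queue='gpu' → inner[ELSE] → 14
job_id=502: queue='long' → outer ELSE → rest
job_id=503: queue='batch' → outer ELSE → rest
job_id=504: queue='short' → outer ELSE → rest
job_id=505: queue='debug' → outer ELSE → rest
job_id=506: queue='batch' → outer ELSE → rest
job_id=507: queue='batch' → outer ELSE → rest
job_id=508: queue='long' → outer ELSE → rest
job_id=509: queue='long' → outer ELSE → rest
job_id=510: queue='long' → outer ELSE → rest
job_id=511: queue='gpu' → inner[mem_gb < 150] → 47
job_id=512: queue='short' → outer ELSE → rest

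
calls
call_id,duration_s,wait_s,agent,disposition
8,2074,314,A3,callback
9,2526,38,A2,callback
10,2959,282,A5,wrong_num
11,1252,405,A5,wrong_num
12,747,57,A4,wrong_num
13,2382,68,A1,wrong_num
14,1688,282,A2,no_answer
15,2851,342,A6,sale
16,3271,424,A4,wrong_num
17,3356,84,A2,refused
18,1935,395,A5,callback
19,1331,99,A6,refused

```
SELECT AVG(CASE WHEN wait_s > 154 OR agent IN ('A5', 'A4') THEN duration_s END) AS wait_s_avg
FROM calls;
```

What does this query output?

2097.125

call_id=8: ✓ → 2074
call_id=9: ✗
call_id=10: ✓ → 2959
call_id=11: ✓ → 1252
call_id=12: ✓ → 747
call_id=13: ✗
call_id=14: ✓ → 1688
call_id=15: ✓ → 2851
call_id=16: ✓ → 3271
call_id=17: ✗
call_id=18: ✓ → 1935
call_id=19: ✗
wait_s_avg = (2074 + 2959 + 1252 + 747 + 1688 + 2851 + 3271 + 1935) / 8 = 2097.125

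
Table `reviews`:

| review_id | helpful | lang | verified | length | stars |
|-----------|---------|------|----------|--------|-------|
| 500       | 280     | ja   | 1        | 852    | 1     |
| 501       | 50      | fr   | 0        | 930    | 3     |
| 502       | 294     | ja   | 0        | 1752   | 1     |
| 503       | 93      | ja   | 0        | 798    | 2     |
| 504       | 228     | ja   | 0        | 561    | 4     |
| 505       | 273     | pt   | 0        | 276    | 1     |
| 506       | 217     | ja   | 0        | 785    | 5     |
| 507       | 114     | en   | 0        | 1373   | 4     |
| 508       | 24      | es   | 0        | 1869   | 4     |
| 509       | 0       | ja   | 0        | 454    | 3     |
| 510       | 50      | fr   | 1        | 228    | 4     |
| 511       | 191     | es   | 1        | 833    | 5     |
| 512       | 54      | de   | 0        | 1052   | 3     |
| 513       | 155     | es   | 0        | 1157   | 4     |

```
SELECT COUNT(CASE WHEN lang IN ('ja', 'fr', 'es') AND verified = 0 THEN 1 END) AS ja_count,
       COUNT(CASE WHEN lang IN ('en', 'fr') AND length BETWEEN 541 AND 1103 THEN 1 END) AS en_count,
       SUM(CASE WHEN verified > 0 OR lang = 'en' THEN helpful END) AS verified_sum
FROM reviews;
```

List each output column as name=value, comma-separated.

[ja_count: lang IN ('ja', 'fr', 'es') AND verified = 0]
review_id=500: ✗
review_id=501: ✓ → 1
review_id=502: ✓ → 1
review_id=503: ✓ → 1
review_id=504: ✓ → 1
review_id=505: ✗
review_id=506: ✓ → 1
review_id=507: ✗
review_id=508: ✓ → 1
review_id=509: ✓ → 1
review_id=510: ✗
review_id=511: ✗
review_id=512: ✗
review_id=513: ✓ → 1
ja_count = COUNT(1, 1, 1, 1, 1, 1, 1, 1) = 8
—
[en_count: lang IN ('en', 'fr') AND length BETWEEN 541 AND 1103]
review_id=500: ✗
review_id=501: ✓ → 1
review_id=502: ✗
review_id=503: ✗
review_id=504: ✗
review_id=505: ✗
review_id=506: ✗
review_id=507: ✗
review_id=508: ✗
review_id=509: ✗
review_id=510: ✗
review_id=511: ✗
review_id=512: ✗
review_id=513: ✗
en_count = COUNT(1) = 1
—
[verified_sum: verified > 0 OR lang = 'en']
review_id=500: ✓ → 280
review_id=501: ✗
review_id=502: ✗
review_id=503: ✗
review_id=504: ✗
review_id=505: ✗
review_id=506: ✗
review_id=507: ✓ → 114
review_id=508: ✗
review_id=509: ✗
review_id=510: ✓ → 50
review_id=511: ✓ → 191
review_id=512: ✗
review_id=513: ✗
verified_sum = 280 + 114 + 50 + 191 = 635

ja_count=8, en_count=1, verified_sum=635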